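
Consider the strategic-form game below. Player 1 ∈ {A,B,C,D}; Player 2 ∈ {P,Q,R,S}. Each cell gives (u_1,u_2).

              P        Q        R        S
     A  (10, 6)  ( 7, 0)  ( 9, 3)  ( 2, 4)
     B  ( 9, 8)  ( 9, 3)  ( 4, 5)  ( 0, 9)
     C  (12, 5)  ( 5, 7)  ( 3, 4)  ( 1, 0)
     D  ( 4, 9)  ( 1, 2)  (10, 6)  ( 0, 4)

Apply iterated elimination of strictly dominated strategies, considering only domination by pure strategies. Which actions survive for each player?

P2 drop R (P beats it: A:6>3 B:8>5 C:5>4 D:9>6)
P1 drop D (A beats it: P:10>4 Q:7>1 S:2>0)
P1→{A,B,C} P2→{P,Q,S}

IESDS → P1:{A,B,C} P2:{P,Q,S}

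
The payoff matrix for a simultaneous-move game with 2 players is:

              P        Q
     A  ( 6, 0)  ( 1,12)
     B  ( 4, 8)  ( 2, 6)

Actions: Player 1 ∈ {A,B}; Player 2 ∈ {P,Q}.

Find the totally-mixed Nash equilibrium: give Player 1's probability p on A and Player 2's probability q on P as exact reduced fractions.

P1 indiff ⇒ q·6+(1-q)·1 = q·4+(1-q)·2 ⇒ q(2) = (1-q)(1) ⇒ q = 1/3
P2 indiff ⇒ p·0+(1-p)·8 = p·12+(1-p)·6 ⇒ p(-12) = (1-p)(-2) ⇒ p = 1/7

p=1/7, q=1/3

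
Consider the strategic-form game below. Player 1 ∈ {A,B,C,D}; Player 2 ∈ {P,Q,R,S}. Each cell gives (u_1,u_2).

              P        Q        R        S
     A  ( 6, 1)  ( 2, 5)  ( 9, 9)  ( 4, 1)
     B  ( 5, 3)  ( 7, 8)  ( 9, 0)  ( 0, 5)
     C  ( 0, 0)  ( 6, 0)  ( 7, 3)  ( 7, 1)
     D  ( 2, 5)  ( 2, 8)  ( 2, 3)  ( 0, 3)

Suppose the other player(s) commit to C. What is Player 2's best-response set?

argmax u_2 = {R}

u_2(P vs C) = 0
u_2(Q vs C) = 0
u_2(R vs C) = 3
u_2(S vs C) = 1
max payoff 3 at {R}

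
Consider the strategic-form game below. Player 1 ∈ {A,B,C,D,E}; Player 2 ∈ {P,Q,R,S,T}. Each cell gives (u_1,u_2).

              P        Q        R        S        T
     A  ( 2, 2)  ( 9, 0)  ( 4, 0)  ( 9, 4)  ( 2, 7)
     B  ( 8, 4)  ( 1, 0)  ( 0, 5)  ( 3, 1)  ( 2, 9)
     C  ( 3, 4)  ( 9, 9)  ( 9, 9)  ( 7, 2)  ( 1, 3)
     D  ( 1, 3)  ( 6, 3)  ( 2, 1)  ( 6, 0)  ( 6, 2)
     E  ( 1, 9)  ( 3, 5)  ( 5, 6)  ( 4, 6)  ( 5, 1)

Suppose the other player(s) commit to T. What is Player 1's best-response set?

BR_1 = {D}

u_1(A vs T) = 2
u_1(B vs T) = 2
u_1(C vs T) = 1
u_1(D vs T) = 6
u_1(E vs T) = 5
max payoff 6 at {D}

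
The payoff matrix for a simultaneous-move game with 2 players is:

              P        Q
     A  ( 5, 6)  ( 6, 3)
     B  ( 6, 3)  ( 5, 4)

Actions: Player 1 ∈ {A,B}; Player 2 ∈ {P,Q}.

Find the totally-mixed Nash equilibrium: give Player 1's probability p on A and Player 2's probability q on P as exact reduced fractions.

P1 indiff ⇒ q·5+(1-q)·6 = q·6+(1-q)·5 ⇒ q(-1) = (1-q)(-1) ⇒ q = 1/2
P2 indiff ⇒ p·6+(1-p)·3 = p·3+(1-p)·4 ⇒ p(3) = (1-p)(1) ⇒ p = 1/4

(p,q) = (1/4, 1/2)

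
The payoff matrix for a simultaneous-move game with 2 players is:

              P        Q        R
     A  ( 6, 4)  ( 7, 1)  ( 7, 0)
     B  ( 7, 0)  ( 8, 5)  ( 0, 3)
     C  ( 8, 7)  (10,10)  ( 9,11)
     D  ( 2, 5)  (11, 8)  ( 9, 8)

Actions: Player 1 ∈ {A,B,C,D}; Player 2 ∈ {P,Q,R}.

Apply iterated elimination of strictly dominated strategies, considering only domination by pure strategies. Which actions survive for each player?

IESDS → P1:{C,D} P2:{Q,R}

P1 drop A (C beats it: P:8>6 Q:10>7 R:9>7)
P1 drop B (C beats it: P:8>7 Q:10>8 R:9>0)
P2 drop P (Q beats it: C:10>7 D:8>5)
P1→{C,D} P2→{Q,R}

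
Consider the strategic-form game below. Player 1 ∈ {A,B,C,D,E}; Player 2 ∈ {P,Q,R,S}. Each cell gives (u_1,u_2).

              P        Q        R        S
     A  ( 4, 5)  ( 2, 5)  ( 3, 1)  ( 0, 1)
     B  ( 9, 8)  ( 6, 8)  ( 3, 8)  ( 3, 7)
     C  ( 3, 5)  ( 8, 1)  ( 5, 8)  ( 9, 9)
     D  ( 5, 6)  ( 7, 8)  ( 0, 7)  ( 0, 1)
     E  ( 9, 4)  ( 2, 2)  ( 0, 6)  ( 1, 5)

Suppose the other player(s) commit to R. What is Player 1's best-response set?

u_1(A vs R) = 3
u_1(B vs R) = 3
u_1(C vs R) = 5
u_1(D vs R) = 0
u_1(E vs R) = 0
max payoff 5 at {C}

BR_1 = {C}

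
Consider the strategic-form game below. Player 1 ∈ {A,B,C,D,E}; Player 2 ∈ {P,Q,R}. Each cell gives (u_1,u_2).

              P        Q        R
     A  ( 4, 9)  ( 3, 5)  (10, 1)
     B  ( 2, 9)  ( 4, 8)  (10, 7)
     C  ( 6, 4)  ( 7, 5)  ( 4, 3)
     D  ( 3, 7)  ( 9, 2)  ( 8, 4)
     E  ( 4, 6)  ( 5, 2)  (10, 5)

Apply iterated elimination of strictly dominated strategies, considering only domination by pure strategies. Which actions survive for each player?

Remaining: P1:{C,D} P2:{P,Q}

P2 drop R (P beats it: A:9>1 B:9>7 C:4>3 D:7>4 E:6>5)
P1 drop A (C beats it: P:6>4 Q:7>3)
P1 drop B (C beats it: P:6>2 Q:7>4)
P1 drop E (C beats it: P:6>4 Q:7>5)
P1→{C,D} P2→{P,Q}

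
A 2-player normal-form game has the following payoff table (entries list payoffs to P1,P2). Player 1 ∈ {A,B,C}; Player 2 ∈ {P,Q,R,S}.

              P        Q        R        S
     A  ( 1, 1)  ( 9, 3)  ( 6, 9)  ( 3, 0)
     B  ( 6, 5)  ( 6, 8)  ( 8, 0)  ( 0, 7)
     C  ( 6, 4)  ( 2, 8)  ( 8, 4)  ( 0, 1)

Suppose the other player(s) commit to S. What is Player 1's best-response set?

u_1(A vs S) = 3
u_1(B vs S) = 0
u_1(C vs S) = 0
max payoff 3 at {A}

BR_1 = {A}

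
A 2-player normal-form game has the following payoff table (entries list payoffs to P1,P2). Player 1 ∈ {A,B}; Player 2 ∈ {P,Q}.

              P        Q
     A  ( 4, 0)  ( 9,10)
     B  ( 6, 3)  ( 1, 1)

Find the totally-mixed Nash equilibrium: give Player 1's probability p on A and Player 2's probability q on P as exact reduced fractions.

p=1/6, q=4/5

P1 indiff ⇒ q·4+(1-q)·9 = q·6+(1-q)·1 ⇒ q(-2) = (1-q)(-8) ⇒ q = 4/5
P2 indiff ⇒ p·0+(1-p)·3 = p·10+(1-p)·1 ⇒ p(-10) = (1-p)(-2) ⇒ p = 1/6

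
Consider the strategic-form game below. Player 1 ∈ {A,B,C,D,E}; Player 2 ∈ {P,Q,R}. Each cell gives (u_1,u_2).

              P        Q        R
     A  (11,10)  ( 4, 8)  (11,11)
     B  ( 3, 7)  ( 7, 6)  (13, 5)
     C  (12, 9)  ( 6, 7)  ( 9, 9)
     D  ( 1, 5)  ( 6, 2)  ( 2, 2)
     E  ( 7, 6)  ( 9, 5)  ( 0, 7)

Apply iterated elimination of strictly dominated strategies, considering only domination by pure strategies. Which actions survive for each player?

P1 drop D (B beats it: P:3>1 Q:7>6 R:13>2)
P2 drop Q (P beats it: A:10>8 B:7>6 C:9>7 E:6>5)
P1 drop E (A beats it: P:11>7 R:11>0)
P1→{A,B,C} P2→{P,R}

IESDS → P1:{A,B,C} P2:{P,R}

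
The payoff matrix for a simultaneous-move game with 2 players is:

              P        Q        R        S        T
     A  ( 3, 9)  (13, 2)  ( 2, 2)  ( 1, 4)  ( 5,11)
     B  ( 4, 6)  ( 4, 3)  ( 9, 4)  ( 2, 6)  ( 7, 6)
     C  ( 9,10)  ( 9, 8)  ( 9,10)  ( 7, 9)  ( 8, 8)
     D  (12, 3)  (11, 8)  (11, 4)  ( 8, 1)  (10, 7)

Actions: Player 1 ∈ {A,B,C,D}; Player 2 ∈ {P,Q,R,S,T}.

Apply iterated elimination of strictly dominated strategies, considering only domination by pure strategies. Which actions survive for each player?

IESDS → P1:{A,D} P2:{Q,T}

P1 drop B (D beats it: P:12>4 Q:11>4 R:11>9 S:8>2 T:10>7)
P1 drop C (D beats it: P:12>9 Q:11>9 R:11>9 S:8>7 T:10>8)
P2 drop P (T beats it: A:11>9 D:7>3)
P2 drop R (T beats it: A:11>2 D:7>4)
P2 drop S (T beats it: A:11>4 D:7>1)
P1→{A,D} P2→{Q,T}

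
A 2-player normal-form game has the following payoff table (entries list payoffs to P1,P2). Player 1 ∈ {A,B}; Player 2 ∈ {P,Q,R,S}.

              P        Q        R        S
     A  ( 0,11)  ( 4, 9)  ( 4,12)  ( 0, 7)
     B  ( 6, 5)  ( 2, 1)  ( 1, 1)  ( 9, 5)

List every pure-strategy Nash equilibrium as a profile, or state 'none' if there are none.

(A,P): not NE [P1→B gives 6>0; P2→R gives 12>11]
(A,Q): not NE [P2→R gives 12>9]
(A,R): NE
(A,S): not NE [P1→B gives 9>0; P2→R gives 12>7]
(B,P): NE
(B,Q): not NE [P1→A gives 4>2; P2→S gives 5>1]
(B,R): not NE [P1→A gives 4>1; P2→S gives 5>1]
(B,S): NE

PSNE = {(A,R), (B,P), (B,S)}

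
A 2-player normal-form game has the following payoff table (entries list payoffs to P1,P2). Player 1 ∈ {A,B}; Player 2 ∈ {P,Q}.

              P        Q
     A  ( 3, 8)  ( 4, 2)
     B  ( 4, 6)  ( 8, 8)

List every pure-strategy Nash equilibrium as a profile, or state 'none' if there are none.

PSNE = {(B,Q)}

(A,P): not NE [P1→B gives 4>3]
(A,Q): not NE [P1→B gives 8>4; P2→P gives 8>2]
(B,P): not NE [P2→Q gives 8>6]
(B,Q): NE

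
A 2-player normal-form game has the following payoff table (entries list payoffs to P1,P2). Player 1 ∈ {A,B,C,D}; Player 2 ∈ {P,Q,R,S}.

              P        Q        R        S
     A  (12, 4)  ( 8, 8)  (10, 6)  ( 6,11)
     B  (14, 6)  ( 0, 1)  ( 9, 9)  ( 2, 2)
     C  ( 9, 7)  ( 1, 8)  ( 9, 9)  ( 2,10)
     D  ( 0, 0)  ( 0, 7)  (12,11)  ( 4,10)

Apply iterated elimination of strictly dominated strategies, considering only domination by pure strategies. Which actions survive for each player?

Survivors P1:{A,D} P2:{R,S}

P1 drop C (A beats it: P:12>9 Q:8>1 R:10>9 S:6>2)
P2 drop P (R beats it: A:6>4 B:9>6 D:11>0)
P1 drop B (A beats it: Q:8>0 R:10>9 S:6>2)
P2 drop Q (S beats it: A:11>8 D:10>7)
P1→{A,D} P2→{R,S}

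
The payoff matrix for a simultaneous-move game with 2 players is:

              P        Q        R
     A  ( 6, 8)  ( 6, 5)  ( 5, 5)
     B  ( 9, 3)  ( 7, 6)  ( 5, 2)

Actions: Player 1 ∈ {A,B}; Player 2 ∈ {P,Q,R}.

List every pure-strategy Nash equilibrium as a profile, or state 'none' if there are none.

NE set: (B,Q)

(A,P): not NE [P1→B gives 9>6]
(A,Q): not NE [P1→B gives 7>6; P2→P gives 8>5]
(A,R): not NE [P2→P gives 8>5]
(B,P): not NE [P2→Q gives 6>3]
(B,Q): NE
(B,R): not NE [P2→Q gives 6>2]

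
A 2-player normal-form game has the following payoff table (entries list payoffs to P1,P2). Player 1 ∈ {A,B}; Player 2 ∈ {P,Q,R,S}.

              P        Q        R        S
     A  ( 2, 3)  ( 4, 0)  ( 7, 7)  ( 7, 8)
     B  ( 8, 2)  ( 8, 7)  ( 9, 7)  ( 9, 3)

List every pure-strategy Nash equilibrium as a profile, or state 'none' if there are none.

PSNE = {(B,Q), (B,R)}

(A,P): not NE [P1→B gives 8>2; P2→S gives 8>3]
(A,Q): not NE [P1→B gives 8>4; P2→S gives 8>0]
(A,R): not NE [P1→B gives 9>7; P2→S gives 8>7]
(A,S): not NE [P1→B gives 9>7]
(B,P): not NE [P2→R gives 7>2]
(B,Q): NE
(B,R): NE
(B,S): not NE [P2→R gives 7>3]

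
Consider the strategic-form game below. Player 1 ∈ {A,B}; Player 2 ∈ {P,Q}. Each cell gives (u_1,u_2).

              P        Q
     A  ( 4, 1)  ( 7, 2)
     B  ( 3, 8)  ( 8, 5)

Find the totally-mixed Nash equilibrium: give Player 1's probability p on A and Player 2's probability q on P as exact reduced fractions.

P1 indiff ⇒ q·4+(1-q)·7 = q·3+(1-q)·8 ⇒ q(1) = (1-q)(1) ⇒ q = 1/2
P2 indiff ⇒ p·1+(1-p)·8 = p·2+(1-p)·5 ⇒ p(-1) = (1-p)(-3) ⇒ p = 3/4

P1 mixes 3/4 on A; P2 mixes 1/2 on P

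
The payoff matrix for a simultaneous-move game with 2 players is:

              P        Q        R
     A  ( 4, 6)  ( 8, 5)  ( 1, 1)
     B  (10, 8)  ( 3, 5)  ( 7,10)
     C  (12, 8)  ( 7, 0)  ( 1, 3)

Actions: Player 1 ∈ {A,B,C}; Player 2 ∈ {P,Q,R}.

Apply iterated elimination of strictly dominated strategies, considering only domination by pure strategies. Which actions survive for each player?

Remaining: P1:{B,C} P2:{P,R}

P2 drop Q (P beats it: A:6>5 B:8>5 C:8>0)
P1 drop A (B beats it: P:10>4 R:7>1)
P1→{B,C} P2→{P,R}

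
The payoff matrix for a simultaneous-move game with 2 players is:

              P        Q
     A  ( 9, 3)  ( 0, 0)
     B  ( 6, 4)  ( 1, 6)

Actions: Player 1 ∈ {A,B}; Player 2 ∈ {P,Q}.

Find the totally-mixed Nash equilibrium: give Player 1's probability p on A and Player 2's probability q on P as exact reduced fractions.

(p,q) = (2/5, 1/4)

P1 indiff ⇒ q·9+(1-q)·0 = q·6+(1-q)·1 ⇒ q(3) = (1-q)(1) ⇒ q = 1/4
P2 indiff ⇒ p·3+(1-p)·4 = p·0+(1-p)·6 ⇒ p(3) = (1-p)(2) ⇒ p = 2/5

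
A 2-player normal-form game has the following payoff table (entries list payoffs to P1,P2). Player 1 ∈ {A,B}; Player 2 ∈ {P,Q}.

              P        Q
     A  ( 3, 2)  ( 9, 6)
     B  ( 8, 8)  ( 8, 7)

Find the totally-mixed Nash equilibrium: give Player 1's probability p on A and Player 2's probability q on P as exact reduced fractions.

P1 indiff ⇒ q·3+(1-q)·9 = q·8+(1-q)·8 ⇒ q(-5) = (1-q)(-1) ⇒ q = 1/6
P2 indiff ⇒ p·2+(1-p)·8 = p·6+(1-p)·7 ⇒ p(-4) = (1-p)(-1) ⇒ p = 1/5

p=1/5, q=1/6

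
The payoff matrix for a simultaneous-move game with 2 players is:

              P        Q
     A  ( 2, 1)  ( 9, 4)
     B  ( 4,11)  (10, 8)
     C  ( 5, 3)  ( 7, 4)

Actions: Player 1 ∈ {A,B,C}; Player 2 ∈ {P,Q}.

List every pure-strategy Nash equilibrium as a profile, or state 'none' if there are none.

PSNE: ∅

(A,P): not NE [P1→C gives 5>2; P2→Q gives 4>1]
(A,Q): not NE [P1→B gives 10>9]
(B,P): not NE [P1→C gives 5>4]
(B,Q): not NE [P2→P gives 11>8]
(C,P): not NE [P2→Q gives 4>3]
(C,Q): not NE [P1→B gives 10>7]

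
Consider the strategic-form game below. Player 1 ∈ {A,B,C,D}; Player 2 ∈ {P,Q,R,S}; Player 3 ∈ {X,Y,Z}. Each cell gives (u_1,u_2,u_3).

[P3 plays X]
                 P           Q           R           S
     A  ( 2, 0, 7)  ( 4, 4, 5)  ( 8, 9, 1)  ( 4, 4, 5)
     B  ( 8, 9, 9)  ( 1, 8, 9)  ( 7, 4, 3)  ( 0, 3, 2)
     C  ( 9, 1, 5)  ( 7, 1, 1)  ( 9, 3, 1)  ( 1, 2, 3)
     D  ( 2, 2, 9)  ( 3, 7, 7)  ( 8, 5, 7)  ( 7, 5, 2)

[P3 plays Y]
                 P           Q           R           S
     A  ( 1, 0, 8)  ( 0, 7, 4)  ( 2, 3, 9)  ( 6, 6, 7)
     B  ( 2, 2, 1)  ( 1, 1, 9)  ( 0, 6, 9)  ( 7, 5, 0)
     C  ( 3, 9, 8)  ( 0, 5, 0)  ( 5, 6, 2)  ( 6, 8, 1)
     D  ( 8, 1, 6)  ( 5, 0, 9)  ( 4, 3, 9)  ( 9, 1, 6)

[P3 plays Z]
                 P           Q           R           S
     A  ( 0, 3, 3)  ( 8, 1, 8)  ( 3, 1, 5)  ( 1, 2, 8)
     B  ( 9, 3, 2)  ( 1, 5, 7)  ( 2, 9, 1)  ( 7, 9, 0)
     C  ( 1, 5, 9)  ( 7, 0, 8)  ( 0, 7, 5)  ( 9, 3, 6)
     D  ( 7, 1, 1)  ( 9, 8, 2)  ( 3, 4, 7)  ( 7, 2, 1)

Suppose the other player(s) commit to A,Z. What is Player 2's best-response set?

BR_2 = {P}

u_2(P vs A,Z) = 3
u_2(Q vs A,Z) = 1
u_2(R vs A,Z) = 1
u_2(S vs A,Z) = 2
max payoff 3 at {P}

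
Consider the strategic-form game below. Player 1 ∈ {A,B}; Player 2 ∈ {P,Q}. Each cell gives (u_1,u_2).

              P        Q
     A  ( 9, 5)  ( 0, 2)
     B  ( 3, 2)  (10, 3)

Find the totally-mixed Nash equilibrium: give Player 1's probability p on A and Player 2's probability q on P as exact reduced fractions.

P1 indiff ⇒ q·9+(1-q)·0 = q·3+(1-q)·10 ⇒ q(6) = (1-q)(10) ⇒ q = 5/8
P2 indiff ⇒ p·5+(1-p)·2 = p·2+(1-p)·3 ⇒ p(3) = (1-p)(1) ⇒ p = 1/4

(p,q) = (1/4, 5/8)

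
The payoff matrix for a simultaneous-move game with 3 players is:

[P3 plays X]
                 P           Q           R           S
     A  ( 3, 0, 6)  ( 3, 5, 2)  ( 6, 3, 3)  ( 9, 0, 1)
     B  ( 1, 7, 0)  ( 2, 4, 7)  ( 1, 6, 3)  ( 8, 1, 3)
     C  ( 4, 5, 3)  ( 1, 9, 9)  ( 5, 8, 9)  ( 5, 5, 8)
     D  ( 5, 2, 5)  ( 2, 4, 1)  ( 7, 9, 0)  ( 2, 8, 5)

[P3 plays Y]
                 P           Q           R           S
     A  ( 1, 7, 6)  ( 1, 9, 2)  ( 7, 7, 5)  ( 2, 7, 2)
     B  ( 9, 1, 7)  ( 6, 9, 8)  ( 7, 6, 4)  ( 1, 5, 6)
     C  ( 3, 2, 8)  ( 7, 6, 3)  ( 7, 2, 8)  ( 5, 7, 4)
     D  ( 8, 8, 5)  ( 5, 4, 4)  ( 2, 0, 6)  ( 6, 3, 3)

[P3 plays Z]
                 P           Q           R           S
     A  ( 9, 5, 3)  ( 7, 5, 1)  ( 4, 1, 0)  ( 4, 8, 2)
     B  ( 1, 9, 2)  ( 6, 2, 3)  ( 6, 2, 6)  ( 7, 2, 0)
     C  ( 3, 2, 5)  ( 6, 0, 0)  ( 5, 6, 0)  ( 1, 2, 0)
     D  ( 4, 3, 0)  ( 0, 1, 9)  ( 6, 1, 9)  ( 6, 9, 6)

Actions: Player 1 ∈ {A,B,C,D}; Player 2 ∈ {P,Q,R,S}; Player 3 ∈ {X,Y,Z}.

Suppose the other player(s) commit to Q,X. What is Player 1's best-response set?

argmax u_1 = {A}

u_1(A vs Q,X) = 3
u_1(B vs Q,X) = 2
u_1(C vs Q,X) = 1
u_1(D vs Q,X) = 2
max payoff 3 at {A}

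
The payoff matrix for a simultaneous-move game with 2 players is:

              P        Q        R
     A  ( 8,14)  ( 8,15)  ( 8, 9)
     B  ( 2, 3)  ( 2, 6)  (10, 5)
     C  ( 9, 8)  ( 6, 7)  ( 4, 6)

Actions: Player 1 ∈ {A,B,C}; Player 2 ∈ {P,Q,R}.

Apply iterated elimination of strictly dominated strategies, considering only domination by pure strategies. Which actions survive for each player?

Survivors P1:{A,C} P2:{P,Q}

P2 drop R (Q beats it: A:15>9 B:6>5 C:7>6)
P1 drop B (A beats it: P:8>2 Q:8>2)
P1→{A,C} P2→{P,Q}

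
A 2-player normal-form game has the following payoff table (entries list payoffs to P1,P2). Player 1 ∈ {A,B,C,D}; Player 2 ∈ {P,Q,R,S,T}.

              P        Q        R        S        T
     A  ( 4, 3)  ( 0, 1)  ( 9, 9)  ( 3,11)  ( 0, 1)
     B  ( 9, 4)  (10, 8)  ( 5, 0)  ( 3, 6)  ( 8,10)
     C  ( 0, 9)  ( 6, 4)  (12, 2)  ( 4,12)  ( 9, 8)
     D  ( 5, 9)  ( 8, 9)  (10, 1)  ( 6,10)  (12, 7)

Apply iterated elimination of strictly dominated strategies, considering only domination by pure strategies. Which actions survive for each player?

P1 drop A (D beats it: P:5>4 Q:8>0 R:10>9 S:6>3 T:12>0)
P2 drop P (S beats it: B:6>4 C:12>9 D:10>9)
P2 drop R (Q beats it: B:8>0 C:4>2 D:9>1)
P1 drop C (D beats it: Q:8>6 S:6>4 T:12>9)
P1→{B,D} P2→{Q,S,T}

Remaining: P1:{B,D} P2:{Q,S,T}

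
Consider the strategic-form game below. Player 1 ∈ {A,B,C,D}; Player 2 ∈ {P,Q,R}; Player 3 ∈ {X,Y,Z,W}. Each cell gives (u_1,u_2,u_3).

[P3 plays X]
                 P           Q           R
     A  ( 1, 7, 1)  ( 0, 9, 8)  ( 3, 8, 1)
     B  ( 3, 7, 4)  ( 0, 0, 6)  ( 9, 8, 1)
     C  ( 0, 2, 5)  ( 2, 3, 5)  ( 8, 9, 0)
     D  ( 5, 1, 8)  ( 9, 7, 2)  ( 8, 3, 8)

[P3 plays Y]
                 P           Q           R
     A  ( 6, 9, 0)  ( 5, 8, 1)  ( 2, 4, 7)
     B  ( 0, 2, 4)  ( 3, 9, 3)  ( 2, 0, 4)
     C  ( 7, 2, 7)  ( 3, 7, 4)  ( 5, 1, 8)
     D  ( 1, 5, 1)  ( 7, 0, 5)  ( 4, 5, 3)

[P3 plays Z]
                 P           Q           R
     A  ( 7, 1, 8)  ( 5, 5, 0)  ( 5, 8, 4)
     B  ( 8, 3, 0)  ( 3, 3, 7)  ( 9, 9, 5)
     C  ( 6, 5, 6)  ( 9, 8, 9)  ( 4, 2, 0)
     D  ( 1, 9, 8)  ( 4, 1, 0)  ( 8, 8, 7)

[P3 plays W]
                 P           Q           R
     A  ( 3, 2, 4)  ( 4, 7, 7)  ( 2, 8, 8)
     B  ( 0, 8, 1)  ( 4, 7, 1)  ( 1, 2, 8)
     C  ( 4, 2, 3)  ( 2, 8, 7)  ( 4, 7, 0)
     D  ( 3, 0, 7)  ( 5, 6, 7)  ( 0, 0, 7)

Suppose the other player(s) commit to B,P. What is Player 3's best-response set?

u_3(X vs B,P) = 4
u_3(Y vs B,P) = 4
u_3(Z vs B,P) = 0
u_3(W vs B,P) = 1
max payoff 4 at {X,Y}

argmax u_3 = {X,Y}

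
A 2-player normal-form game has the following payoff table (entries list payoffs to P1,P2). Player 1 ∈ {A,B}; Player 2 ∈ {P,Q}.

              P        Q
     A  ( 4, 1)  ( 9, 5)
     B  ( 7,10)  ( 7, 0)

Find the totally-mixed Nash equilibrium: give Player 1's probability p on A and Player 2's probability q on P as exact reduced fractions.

P1 indiff ⇒ q·4+(1-q)·9 = q·7+(1-q)·7 ⇒ q(-3) = (1-q)(-2) ⇒ q = 2/5
P2 indiff ⇒ p·1+(1-p)·10 = p·5+(1-p)·0 ⇒ p(-4) = (1-p)(-10) ⇒ p = 5/7

p=5/7, q=2/5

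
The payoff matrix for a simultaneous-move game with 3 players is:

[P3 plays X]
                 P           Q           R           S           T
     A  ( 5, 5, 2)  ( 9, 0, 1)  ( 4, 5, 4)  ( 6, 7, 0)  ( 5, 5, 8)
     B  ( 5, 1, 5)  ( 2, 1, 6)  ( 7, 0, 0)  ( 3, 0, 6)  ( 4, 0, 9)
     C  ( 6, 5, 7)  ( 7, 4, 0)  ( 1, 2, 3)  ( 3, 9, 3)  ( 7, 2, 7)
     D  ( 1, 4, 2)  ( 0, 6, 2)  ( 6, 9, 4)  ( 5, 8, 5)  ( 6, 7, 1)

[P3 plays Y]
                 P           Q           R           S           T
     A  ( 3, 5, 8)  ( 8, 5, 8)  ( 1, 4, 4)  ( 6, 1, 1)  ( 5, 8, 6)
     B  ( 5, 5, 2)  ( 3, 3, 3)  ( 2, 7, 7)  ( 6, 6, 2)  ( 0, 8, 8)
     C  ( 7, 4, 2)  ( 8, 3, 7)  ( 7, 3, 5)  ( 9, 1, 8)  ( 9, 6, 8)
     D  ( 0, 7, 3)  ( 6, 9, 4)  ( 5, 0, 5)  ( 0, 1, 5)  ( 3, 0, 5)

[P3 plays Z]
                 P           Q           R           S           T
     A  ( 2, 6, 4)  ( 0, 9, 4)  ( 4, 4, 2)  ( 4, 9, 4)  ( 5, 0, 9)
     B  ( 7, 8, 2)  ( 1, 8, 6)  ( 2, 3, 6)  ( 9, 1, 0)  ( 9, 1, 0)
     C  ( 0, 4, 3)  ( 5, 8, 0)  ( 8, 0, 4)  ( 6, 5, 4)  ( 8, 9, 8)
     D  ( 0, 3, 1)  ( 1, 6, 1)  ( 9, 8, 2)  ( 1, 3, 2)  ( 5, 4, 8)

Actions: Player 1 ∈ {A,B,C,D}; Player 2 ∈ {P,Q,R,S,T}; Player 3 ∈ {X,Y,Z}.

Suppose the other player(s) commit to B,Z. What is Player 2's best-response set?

P2 best: {P,Q}

u_2(P vs B,Z) = 8
u_2(Q vs B,Z) = 8
u_2(R vs B,Z) = 3
u_2(S vs B,Z) = 1
u_2(T vs B,Z) = 1
max payoff 8 at {P,Q}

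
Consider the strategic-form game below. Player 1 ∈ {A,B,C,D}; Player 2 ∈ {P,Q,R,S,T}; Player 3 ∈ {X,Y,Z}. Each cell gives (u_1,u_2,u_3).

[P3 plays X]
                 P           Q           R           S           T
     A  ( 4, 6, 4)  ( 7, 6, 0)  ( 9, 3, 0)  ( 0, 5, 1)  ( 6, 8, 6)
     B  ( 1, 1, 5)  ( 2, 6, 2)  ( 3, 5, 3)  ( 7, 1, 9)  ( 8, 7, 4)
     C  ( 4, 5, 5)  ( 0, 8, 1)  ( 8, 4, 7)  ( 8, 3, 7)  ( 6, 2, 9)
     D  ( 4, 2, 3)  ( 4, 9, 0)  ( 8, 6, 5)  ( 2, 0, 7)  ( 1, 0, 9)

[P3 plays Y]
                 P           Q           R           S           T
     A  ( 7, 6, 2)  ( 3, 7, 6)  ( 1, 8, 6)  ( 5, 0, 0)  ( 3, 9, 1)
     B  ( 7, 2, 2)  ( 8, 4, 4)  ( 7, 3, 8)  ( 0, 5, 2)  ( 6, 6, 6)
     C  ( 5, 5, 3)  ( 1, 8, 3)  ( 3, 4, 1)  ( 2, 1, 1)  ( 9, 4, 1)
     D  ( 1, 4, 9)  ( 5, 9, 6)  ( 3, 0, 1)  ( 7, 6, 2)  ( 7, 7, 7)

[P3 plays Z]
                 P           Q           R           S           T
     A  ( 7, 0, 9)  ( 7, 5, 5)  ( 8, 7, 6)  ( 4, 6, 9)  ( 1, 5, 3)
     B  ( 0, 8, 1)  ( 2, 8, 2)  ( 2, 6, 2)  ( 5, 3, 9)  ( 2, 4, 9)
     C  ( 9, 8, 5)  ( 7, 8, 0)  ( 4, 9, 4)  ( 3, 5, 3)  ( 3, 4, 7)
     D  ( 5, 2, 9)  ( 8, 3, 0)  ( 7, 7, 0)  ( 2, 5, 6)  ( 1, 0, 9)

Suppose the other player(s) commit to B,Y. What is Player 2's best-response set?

u_2(P vs B,Y) = 2
u_2(Q vs B,Y) = 4
u_2(R vs B,Y) = 3
u_2(S vs B,Y) = 5
u_2(T vs B,Y) = 6
max payoff 6 at {T}

P2 best: {T}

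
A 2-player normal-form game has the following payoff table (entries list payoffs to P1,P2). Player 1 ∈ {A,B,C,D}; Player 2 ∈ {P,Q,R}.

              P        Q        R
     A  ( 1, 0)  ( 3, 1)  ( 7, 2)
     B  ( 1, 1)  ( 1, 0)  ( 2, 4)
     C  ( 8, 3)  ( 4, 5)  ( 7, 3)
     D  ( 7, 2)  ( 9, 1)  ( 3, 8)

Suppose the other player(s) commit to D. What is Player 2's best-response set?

BR_2 = {R}

u_2(P vs D) = 2
u_2(Q vs D) = 1
u_2(R vs D) = 8
max payoff 8 at {R}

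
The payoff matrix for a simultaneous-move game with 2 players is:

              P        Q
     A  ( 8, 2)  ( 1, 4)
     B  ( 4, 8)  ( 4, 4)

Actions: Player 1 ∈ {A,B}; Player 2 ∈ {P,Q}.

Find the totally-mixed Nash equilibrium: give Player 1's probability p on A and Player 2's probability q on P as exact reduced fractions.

P1 indiff ⇒ q·8+(1-q)·1 = q·4+(1-q)·4 ⇒ q(4) = (1-q)(3) ⇒ q = 3/7
P2 indiff ⇒ p·2+(1-p)·8 = p·4+(1-p)·4 ⇒ p(-2) = (1-p)(-4) ⇒ p = 2/3

(p,q) = (2/3, 3/7)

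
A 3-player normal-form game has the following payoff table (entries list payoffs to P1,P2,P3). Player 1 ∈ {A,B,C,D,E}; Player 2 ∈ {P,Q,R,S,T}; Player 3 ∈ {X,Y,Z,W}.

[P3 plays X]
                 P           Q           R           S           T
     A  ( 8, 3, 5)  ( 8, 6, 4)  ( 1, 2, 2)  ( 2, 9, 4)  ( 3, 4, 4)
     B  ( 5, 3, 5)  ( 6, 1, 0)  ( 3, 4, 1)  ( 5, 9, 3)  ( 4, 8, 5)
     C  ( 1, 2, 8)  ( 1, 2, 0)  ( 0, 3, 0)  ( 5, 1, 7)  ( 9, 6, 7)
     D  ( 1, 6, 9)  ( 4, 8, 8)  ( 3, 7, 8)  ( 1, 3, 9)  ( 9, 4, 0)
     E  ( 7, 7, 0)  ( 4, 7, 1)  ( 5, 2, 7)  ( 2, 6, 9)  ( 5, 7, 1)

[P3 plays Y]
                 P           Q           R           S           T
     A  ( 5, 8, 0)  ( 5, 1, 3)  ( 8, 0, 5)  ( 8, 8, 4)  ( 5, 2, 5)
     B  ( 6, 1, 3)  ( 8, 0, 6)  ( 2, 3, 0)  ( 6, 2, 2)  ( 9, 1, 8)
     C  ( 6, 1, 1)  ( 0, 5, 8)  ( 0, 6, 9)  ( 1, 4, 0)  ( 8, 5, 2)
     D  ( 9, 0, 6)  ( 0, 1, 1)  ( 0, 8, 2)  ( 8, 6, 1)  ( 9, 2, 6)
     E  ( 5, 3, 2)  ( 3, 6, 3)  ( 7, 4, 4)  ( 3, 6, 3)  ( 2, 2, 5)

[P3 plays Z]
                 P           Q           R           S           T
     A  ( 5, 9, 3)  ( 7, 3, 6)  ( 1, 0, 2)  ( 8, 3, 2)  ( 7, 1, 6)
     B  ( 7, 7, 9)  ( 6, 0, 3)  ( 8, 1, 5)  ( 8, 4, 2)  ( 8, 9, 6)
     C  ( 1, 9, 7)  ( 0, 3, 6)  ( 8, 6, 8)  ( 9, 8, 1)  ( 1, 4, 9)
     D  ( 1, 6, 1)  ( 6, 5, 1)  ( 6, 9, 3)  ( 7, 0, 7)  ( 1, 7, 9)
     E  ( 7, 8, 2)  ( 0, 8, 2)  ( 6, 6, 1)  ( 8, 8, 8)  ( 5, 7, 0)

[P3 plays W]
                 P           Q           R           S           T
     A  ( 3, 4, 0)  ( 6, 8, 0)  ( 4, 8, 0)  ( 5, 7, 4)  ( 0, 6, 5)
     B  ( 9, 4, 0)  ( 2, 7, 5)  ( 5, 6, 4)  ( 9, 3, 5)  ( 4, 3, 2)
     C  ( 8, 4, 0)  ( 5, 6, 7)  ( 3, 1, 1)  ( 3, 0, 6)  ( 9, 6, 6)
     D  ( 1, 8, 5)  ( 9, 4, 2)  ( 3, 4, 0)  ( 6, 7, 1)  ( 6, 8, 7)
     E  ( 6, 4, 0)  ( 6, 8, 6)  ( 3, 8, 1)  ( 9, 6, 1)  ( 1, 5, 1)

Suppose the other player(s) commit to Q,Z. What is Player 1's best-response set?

P1 best: {A}

u_1(A vs Q,Z) = 7
u_1(B vs Q,Z) = 6
u_1(C vs Q,Z) = 0
u_1(D vs Q,Z) = 6
u_1(E vs Q,Z) = 0
max payoff 7 at {A}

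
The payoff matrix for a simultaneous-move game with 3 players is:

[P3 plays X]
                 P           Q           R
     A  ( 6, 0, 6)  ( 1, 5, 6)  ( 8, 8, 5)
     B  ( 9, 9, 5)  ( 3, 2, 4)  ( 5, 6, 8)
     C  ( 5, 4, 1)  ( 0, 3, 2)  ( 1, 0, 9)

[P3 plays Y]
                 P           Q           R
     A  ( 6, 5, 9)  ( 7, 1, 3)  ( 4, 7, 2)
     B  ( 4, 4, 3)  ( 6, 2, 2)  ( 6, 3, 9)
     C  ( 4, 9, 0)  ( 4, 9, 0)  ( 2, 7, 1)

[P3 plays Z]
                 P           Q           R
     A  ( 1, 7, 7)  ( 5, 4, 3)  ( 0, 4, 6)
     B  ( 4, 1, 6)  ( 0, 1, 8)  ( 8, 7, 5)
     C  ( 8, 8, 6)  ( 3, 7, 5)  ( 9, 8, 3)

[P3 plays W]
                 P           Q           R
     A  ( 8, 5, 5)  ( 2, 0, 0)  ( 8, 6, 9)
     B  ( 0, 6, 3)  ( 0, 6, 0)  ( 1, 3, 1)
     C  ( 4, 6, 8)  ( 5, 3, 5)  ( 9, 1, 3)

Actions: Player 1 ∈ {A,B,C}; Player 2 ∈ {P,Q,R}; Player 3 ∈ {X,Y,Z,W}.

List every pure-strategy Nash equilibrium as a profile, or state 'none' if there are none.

No pure NE.

(A,P,X): not NE [P1→B gives 9>6; P2→R gives 8>0; P3→Y gives 9>6]
(A,P,Y): not NE [P2→R gives 7>5]
(A,P,Z): not NE [P1→C gives 8>1; P3→Y gives 9>7]
(A,P,W): not NE [P2→R gives 6>5; P3→Y gives 9>5]
(A,Q,X): not NE [P1→B gives 3>1; P2→R gives 8>5]
(A,Q,Y): not NE [P2→R gives 7>1; P3→X gives 6>3]
(A,Q,Z): not NE [P2→P gives 7>4; P3→X gives 6>3]
(A,Q,W): not NE [P1→C gives 5>2; P2→R gives 6>0; P3→X gives 6>0]
(A,R,X): not NE [P3→W gives 9>5]
(A,R,Y): not NE [P1→B gives 6>4; P3→W gives 9>2]
(A,R,Z): not NE [P1→C gives 9>0; P2→P gives 7>4; P3→W gives 9>6]
(A,R,W): not NE [P1→C gives 9>8]
(B,P,X): not NE [P3→Z gives 6>5]
(B,P,Y): not NE [P1→A gives 6>4; P3→Z gives 6>3]
(B,P,Z): not NE [P1→C gives 8>4; P2→R gives 7>1]
(B,P,W): not NE [P1→A gives 8>0; P3→Z gives 6>3]
(B,Q,X): not NE [P2→P gives 9>2; P3→Z gives 8>4]
(B,Q,Y): not NE [P1→A gives 7>6; P2→P gives 4>2; P3→Z gives 8>2]
(B,Q,Z): not NE [P1→A gives 5>0; P2→R gives 7>1]
(B,Q,W): not NE [P1→C gives 5>0; P3→Z gives 8>0]
(B,R,X): not NE [P1→A gives 8>5; P2→P gives 9>6; P3→Y gives 9>8]
(B,R,Y): not NE [P2→P gives 4>3]
(B,R,Z): not NE [P1→C gives 9>8; P3→Y gives 9>5]
(B,R,W): not NE [P1→C gives 9>1; P2→Q gives 6>3; P3→Y gives 9>1]
(C,P,X): not NE [P1→B gives 9>5; P3→W gives 8>1]
(C,P,Y): not NE [P1→A gives 6>4; P3→W gives 8>0]
(C,P,Z): not NE [P3→W gives 8>6]
(C,P,W): not NE [P1→A gives 8>4]
(C,Q,X): not NE [P1→B gives 3>0; P2→P gives 4>3; P3→W gives 5>2]
(C,Q,Y): not NE [P1→A gives 7>4; P3→W gives 5>0]
(C,Q,Z): not NE [P1→A gives 5>3; P2→R gives 8>7]
(C,Q,W): not NE [P2→P gives 6>3]
(C,R,X): not NE [P1→A gives 8>1; P2→P gives 4>0]
(C,R,Y): not NE [P1→B gives 6>2; P2→Q gives 9>7; P3→X gives 9>1]
(C,R,Z): not NE [P3→X gives 9>3]
(C,R,W): not NE [P2→P gives 6>1; P3→X gives 9>3]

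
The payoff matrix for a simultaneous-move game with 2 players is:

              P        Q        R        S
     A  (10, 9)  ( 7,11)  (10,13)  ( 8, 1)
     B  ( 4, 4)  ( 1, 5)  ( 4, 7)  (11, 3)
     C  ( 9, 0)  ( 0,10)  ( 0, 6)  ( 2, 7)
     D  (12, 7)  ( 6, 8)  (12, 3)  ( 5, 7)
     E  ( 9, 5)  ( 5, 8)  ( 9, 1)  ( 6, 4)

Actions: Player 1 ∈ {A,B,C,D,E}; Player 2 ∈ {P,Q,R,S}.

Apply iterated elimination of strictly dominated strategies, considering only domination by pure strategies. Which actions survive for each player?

Survivors P1:{A,D} P2:{Q,R}

P1 drop C (A beats it: P:10>9 Q:7>0 R:10>0 S:8>2)
P1 drop E (A beats it: P:10>9 Q:7>5 R:10>9 S:8>6)
P2 drop P (Q beats it: A:11>9 B:5>4 D:8>7)
P2 drop S (Q beats it: A:11>1 B:5>3 D:8>7)
P1 drop B (A beats it: Q:7>1 R:10>4)
P1→{A,D} P2→{Q,R}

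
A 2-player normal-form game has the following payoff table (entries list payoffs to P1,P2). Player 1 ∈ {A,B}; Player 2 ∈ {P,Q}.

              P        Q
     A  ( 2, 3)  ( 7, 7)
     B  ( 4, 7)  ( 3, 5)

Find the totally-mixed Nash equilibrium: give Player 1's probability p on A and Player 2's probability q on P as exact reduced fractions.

(p,q) = (1/3, 2/3)

P1 indiff ⇒ q·2+(1-q)·7 = q·4+(1-q)·3 ⇒ q(-2) = (1-q)(-4) ⇒ q = 2/3
P2 indiff ⇒ p·3+(1-p)·7 = p·7+(1-p)·5 ⇒ p(-4) = (1-p)(-2) ⇒ p = 1/3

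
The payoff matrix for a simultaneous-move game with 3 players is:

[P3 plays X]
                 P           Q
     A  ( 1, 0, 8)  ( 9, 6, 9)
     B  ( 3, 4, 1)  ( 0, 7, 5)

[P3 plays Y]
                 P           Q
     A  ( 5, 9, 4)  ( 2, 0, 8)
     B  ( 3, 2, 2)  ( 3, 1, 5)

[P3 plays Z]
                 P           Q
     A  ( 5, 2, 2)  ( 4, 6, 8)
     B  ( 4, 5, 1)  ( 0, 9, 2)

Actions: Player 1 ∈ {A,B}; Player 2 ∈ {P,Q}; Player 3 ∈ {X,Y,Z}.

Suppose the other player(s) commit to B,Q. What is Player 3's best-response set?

u_3(X vs B,Q) = 5
u_3(Y vs B,Q) = 5
u_3(Z vs B,Q) = 2
max payoff 5 at {X,Y}

P3 best: {X,Y}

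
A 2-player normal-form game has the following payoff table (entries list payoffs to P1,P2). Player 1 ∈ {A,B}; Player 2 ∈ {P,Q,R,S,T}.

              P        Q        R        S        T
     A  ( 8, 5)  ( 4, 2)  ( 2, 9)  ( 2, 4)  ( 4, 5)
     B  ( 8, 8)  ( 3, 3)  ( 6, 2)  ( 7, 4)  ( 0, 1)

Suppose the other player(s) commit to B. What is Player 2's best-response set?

u_2(P vs B) = 8
u_2(Q vs B) = 3
u_2(R vs B) = 2
u_2(S vs B) = 4
u_2(T vs B) = 1
max payoff 8 at {P}

BR_2 = {P}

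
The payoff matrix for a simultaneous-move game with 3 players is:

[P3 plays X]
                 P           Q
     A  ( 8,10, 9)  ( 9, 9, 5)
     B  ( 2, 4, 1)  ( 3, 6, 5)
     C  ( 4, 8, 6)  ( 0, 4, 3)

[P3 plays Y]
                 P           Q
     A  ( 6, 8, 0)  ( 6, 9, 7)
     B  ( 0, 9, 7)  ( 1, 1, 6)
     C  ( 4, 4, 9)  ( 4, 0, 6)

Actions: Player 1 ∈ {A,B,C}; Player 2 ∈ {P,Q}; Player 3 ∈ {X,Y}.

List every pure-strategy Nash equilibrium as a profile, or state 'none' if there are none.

(A,P,X): NE
(A,P,Y): not NE [P2→Q gives 9>8; P3→X gives 9>0]
(A,Q,X): not NE [P2→P gives 10>9; P3→Y gives 7>5]
(A,Q,Y): NE
(B,P,X): not NE [P1→A gives 8>2; P2→Q gives 6>4; P3→Y gives 7>1]
(B,P,Y): not NE [P1→A gives 6>0]
(B,Q,X): not NE [P1→A gives 9>3; P3→Y gives 6>5]
(B,Q,Y): not NE [P1→A gives 6>1; P2→P gives 9>1]
(C,P,X): not NE [P1→A gives 8>4; P3→Y gives 9>6]
(C,P,Y): not NE [P1→A gives 6>4]
(C,Q,X): not NE [P1→A gives 9>0; P2→P gives 8>4; P3→Y gives 6>3]
(C,Q,Y): not NE [P1→A gives 6>4; P2→P gives 4>0]

Nash profiles: (A,P,X), (A,Q,Y)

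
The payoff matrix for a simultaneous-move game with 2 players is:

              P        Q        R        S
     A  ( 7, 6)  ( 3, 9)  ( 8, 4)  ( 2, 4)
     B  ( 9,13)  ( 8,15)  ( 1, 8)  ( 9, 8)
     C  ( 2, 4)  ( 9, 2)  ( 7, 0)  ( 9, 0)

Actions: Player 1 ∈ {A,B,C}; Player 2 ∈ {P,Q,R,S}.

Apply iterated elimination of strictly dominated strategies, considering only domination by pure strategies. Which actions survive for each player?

Remaining: P1:{B,C} P2:{P,Q}

P2 drop R (P beats it: A:6>4 B:13>8 C:4>0)
P1 drop A (B beats it: P:9>7 Q:8>3 S:9>2)
P2 drop S (P beats it: B:13>8 C:4>0)
P1→{B,C} P2→{P,Q}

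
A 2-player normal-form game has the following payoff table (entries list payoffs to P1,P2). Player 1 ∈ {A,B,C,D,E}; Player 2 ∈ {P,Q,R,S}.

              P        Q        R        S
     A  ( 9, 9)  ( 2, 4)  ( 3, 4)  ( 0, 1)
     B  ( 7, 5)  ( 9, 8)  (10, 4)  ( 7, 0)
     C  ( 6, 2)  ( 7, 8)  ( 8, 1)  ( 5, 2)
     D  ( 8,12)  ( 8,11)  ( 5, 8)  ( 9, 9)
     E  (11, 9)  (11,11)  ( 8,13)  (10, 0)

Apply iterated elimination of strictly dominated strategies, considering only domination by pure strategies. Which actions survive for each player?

P1 drop A (E beats it: P:11>9 Q:11>2 R:8>3 S:10>0)
P1 drop C (B beats it: P:7>6 Q:9>7 R:10>8 S:7>5)
P1 drop D (E beats it: P:11>8 Q:11>8 R:8>5 S:10>9)
P2 drop P (Q beats it: B:8>5 E:11>9)
P2 drop S (Q beats it: B:8>0 E:11>0)
P1→{B,E} P2→{Q,R}

Survivors P1:{B,E} P2:{Q,R}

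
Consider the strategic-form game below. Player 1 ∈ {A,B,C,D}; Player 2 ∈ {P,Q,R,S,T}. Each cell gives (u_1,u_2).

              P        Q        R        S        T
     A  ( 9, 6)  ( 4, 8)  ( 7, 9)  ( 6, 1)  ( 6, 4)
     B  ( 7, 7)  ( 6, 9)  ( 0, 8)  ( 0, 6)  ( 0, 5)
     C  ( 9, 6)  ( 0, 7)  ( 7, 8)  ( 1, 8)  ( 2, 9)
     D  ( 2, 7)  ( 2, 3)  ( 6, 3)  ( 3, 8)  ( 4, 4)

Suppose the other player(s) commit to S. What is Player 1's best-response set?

P1 best: {A}

u_1(A vs S) = 6
u_1(B vs S) = 0
u_1(C vs S) = 1
u_1(D vs S) = 3
max payoff 6 at {A}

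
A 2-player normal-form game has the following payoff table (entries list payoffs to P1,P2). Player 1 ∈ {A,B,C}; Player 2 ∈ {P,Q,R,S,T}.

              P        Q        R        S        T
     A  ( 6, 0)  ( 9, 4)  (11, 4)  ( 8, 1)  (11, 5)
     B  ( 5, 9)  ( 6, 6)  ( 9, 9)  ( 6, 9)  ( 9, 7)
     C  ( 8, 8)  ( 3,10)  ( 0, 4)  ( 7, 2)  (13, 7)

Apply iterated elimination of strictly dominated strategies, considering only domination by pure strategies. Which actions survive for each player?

P1 drop B (A beats it: P:6>5 Q:9>6 R:11>9 S:8>6 T:11>9)
P2 drop P (Q beats it: A:4>0 C:10>8)
P2 drop R (T beats it: A:5>4 C:7>4)
P2 drop S (Q beats it: A:4>1 C:10>2)
P1→{A,C} P2→{Q,T}

IESDS → P1:{A,C} P2:{Q,T}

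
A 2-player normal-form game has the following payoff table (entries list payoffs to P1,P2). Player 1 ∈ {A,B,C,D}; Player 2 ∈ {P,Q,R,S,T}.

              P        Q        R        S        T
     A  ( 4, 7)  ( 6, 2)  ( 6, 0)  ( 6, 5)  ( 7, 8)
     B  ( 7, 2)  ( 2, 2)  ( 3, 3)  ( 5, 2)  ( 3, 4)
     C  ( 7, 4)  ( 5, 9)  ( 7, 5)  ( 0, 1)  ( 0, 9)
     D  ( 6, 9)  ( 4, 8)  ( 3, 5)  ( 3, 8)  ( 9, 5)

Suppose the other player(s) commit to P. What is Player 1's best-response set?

u_1(A vs P) = 4
u_1(B vs P) = 7
u_1(C vs P) = 7
u_1(D vs P) = 6
max payoff 7 at {B,C}

argmax u_1 = {B,C}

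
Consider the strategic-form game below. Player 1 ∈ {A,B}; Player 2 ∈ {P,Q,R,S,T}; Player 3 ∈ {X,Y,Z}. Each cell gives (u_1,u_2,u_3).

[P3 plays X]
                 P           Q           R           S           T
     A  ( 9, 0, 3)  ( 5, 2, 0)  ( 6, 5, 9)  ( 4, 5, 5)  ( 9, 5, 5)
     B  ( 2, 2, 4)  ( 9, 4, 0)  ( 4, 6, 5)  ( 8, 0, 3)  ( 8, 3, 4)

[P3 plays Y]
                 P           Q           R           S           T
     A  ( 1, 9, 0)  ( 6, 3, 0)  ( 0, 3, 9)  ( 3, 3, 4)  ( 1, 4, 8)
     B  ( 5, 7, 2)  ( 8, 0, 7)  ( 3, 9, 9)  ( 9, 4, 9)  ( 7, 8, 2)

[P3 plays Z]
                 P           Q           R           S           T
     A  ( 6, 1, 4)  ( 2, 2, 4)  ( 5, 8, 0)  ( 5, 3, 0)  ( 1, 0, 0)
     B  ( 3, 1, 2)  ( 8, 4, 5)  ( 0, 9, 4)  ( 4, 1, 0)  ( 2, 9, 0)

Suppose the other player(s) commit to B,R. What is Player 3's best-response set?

u_3(X vs B,R) = 5
u_3(Y vs B,R) = 9
u_3(Z vs B,R) = 4
max payoff 9 at {Y}

BR_3 = {Y}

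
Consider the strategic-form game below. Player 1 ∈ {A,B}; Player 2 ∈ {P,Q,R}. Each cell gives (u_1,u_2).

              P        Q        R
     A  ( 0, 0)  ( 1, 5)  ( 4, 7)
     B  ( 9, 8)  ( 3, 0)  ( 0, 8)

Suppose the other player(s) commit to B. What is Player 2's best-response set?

argmax u_2 = {P,R}

u_2(P vs B) = 8
u_2(Q vs B) = 0
u_2(R vs B) = 8
max payoff 8 at {P,R}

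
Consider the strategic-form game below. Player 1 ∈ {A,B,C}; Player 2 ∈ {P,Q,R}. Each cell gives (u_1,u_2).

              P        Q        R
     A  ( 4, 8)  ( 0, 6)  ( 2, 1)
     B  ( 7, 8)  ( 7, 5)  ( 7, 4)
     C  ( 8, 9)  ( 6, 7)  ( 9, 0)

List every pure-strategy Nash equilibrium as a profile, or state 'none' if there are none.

PSNE = {(C,P)}

(A,P): not NE [P1→C gives 8>4]
(A,Q): not NE [P1→B gives 7>0; P2→P gives 8>6]
(A,R): not NE [P1→C gives 9>2; P2→P gives 8>1]
(B,P): not NE [P1→C gives 8>7]
(B,Q): not NE [P2→P gives 8>5]
(B,R): not NE [P1→C gives 9>7; P2→P gives 8>4]
(C,P): NE
(C,Q): not NE [P1→B gives 7>6; P2→P gives 9>7]
(C,R): not NE [P2→P gives 9>0]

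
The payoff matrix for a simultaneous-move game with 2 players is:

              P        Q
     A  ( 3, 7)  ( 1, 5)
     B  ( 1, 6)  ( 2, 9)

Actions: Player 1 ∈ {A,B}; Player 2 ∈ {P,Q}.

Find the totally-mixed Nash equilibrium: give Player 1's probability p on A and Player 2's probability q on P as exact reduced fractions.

P1 mixes 3/5 on A; P2 mixes 1/3 on P

P1 indiff ⇒ q·3+(1-q)·1 = q·1+(1-q)·2 ⇒ q(2) = (1-q)(1) ⇒ q = 1/3
P2 indiff ⇒ p·7+(1-p)·6 = p·5+(1-p)·9 ⇒ p(2) = (1-p)(3) ⇒ p = 3/5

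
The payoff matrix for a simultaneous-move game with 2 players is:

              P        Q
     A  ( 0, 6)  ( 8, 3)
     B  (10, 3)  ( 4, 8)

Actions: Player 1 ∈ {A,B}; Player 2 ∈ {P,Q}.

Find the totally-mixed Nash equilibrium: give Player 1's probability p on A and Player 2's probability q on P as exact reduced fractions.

P1 indiff ⇒ q·0+(1-q)·8 = q·10+(1-q)·4 ⇒ q(-10) = (1-q)(-4) ⇒ q = 2/7
P2 indiff ⇒ p·6+(1-p)·3 = p·3+(1-p)·8 ⇒ p(3) = (1-p)(5) ⇒ p = 5/8

P1 mixes 5/8 on A; P2 mixes 2/7 on P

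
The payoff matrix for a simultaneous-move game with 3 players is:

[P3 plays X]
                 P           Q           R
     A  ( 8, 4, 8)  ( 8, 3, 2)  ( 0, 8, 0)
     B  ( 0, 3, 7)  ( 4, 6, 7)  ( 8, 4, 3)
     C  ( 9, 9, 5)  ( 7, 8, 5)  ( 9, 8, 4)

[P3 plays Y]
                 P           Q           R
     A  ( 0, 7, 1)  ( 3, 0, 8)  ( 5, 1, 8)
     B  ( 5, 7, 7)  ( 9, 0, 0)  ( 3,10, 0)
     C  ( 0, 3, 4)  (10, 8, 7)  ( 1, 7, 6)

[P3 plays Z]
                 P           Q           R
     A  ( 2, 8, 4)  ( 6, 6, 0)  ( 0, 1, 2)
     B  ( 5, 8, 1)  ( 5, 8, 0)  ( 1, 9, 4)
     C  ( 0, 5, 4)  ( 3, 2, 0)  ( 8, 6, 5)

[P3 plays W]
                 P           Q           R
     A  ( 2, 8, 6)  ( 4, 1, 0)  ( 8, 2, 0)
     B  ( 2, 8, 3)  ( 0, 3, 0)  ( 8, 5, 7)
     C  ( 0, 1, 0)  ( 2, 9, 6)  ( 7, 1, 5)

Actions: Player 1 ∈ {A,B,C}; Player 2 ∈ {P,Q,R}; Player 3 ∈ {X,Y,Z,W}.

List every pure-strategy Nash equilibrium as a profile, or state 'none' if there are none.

(A,P,X): not NE [P1→C gives 9>8; P2→R gives 8>4]
(A,P,Y): not NE [P1→B gives 5>0; P3→X gives 8>1]
(A,P,Z): not NE [P1→B gives 5>2; P3→X gives 8>4]
(A,P,W): not NE [P3→X gives 8>6]
(A,Q,X): not NE [P2→R gives 8>3; P3→Y gives 8>2]
(A,Q,Y): not NE [P1→C gives 10>3; P2→P gives 7>0]
(A,Q,Z): not NE [P2→P gives 8>6; P3→Y gives 8>0]
(A,Q,W): not NE [P2→P gives 8>1; P3→Y gives 8>0]
(A,R,X): not NE [P1→C gives 9>0; P3→Y gives 8>0]
(A,R,Y): not NE [P2→P gives 7>1]
(A,R,Z): not NE [P1→C gives 8>0; P2→P gives 8>1; P3→Y gives 8>2]
(A,R,W): not NE [P2→P gives 8>2; P3→Y gives 8>0]
(B,P,X): not NE [P1→C gives 9>0; P2→Q gives 6>3]
(B,P,Y): not NE [P2→R gives 10>7]
(B,P,Z): not NE [P2→R gives 9>8; P3→Y gives 7>1]
(B,P,W): not NE [P3→Y gives 7>3]
(B,Q,X): not NE [P1→A gives 8>4]
(B,Q,Y): not NE [P1→C gives 10>9; P2→R gives 10>0; P3→X gives 7>0]
(B,Q,Z): not NE [P1→A gives 6>5; P2→R gives 9>8; P3→X gives 7>0]
(B,Q,W): not NE [P1→A gives 4>0; P2→P gives 8>3; P3→X gives 7>0]
(B,R,X): not NE [P1→C gives 9>8; P2→Q gives 6>4; P3→W gives 7>3]
(B,R,Y): not NE [P1→A gives 5>3; P3→W gives 7>0]
(B,R,Z): not NE [P1→C gives 8>1; P3→W gives 7>4]
(B,R,W): not NE [P2→P gives 8>5]
(C,P,X): NE
(C,P,Y): not NE [P1→B gives 5>0; P2→Q gives 8>3; P3→X gives 5>4]
(C,P,Z): not NE [P1→B gives 5>0; P2→R gives 6>5; P3→X gives 5>4]
(C,P,W): not NE [P1→B gives 2>0; P2→Q gives 9>1; P3→X gives 5>0]
(C,Q,X): not NE [P1→A gives 8>7; P2→P gives 9>8; P3→Y gives 7>5]
(C,Q,Y): NE
(C,Q,Z): not NE [P1→A gives 6>3; P2→R gives 6>2; P3→Y gives 7>0]
(C,Q,W): not NE [P1→A gives 4>2; P3→Y gives 7>6]
(C,R,X): not NE [P2→P gives 9>8; P3→Y gives 6>4]
(C,R,Y): not NE [P1→A gives 5>1; P2→Q gives 8>7]
(C,R,Z): not NE [P3→Y gives 6>5]
(C,R,W): not NE [P1→B gives 8>7; P2→Q gives 9>1; P3→Y gives 6>5]

Nash profiles: (C,P,X), (C,Q,Y)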